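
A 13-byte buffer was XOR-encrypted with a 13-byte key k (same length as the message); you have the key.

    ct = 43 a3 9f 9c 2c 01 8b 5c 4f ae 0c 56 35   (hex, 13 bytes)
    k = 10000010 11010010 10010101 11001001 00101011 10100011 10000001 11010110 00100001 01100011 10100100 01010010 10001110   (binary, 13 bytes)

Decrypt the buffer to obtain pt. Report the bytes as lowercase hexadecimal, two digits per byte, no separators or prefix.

c1710a5507a20a8a6ecda804bb

43 xor 82 = c1
a3 xor d2 = 71
9f xor 95 = 0a
9c xor c9 = 55
2c xor 2b = 07
01 xor a3 = a2
8b xor 81 = 0a
5c xor d6 = 8a
4f xor 21 = 6e
ae xor 63 = cd
0c xor a4 = a8
56 xor 52 = 04
35 xor 8e = bb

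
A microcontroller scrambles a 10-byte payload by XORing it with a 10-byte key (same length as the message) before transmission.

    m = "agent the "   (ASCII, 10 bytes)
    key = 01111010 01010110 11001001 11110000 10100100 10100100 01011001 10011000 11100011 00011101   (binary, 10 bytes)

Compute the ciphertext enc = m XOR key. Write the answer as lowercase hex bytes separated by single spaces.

XOR is its own inverse, so applying the key byte-wise gives the result directly.
01100001 ^ 01111010 = 00011011
01100111 ^ 01010110 = 00110001
01100101 ^ 11001001 = 10101100
01101110 ^ 11110000 = 10011110
01110100 ^ 10100100 = 11010000
00100000 ^ 10100100 = 10000100
01110100 ^ 01011001 = 00101101
01101000 ^ 10011000 = 11110000
01100101 ^ 11100011 = 10000110
00100000 ^ 00011101 = 00111101

1b 31 ac 9e d0 84 2d f0 86 3d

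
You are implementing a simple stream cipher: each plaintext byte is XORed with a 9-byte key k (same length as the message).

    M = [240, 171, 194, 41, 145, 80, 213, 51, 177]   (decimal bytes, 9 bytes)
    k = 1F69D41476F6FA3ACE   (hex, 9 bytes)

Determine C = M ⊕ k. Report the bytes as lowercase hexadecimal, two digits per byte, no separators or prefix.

efc2163de7a62f097f

XOR is its own inverse, so applying the key byte-wise gives the result directly.
byte 0: f0 xor 1f = ef
byte 1: ab xor 69 = c2
byte 2: c2 xor d4 = 16
byte 3: 29 xor 14 = 3d
byte 4: 91 xor 76 = e7
byte 5: 50 xor f6 = a6
byte 6: d5 xor fa = 2f
byte 7: 33 xor 3a = 09
byte 8: b1 xor ce = 7f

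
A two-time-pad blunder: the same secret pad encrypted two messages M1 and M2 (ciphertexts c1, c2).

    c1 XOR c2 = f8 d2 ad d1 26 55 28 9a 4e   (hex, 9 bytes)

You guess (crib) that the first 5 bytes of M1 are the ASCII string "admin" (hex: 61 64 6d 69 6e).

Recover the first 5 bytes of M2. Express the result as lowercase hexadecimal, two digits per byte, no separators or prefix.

Since c1 ⊕ c2 = M1 ⊕ M2, XORing with the guessed M1 bytes yields the corresponding M2 bytes: M2 = (c1 ⊕ c2) ⊕ M1.
byte 0: f8 xor 61 = 99
byte 1: d2 xor 64 = b6
byte 2: ad xor 6d = c0
byte 3: d1 xor 69 = b8
byte 4: 26 xor 6e = 48

99b6c0b848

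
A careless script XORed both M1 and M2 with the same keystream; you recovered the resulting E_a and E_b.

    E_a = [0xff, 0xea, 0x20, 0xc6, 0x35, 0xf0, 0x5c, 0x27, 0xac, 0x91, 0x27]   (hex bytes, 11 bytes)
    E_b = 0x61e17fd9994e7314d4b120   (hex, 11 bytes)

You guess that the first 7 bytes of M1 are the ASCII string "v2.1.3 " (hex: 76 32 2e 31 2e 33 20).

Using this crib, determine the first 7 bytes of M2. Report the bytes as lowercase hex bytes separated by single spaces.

First, E_a ⊕ E_b = (M1 ⊕ K) ⊕ (M2 ⊕ K) = M1 ⊕ M2, so the key drops out. Then M2 = (M1 ⊕ M2) ⊕ M1 over the first 7 bytes.
byte 0: (ff ^ 61) ^ 76 = 9e ^ 76 = e8
byte 1: (ea ^ e1) ^ 32 = 0b ^ 32 = 39
byte 2: (20 ^ 7f) ^ 2e = 5f ^ 2e = 71
byte 3: (c6 ^ d9) ^ 31 = 1f ^ 31 = 2e
byte 4: (35 ^ 99) ^ 2e = ac ^ 2e = 82
byte 5: (f0 ^ 4e) ^ 33 = be ^ 33 = 8d
byte 6: (5c ^ 73) ^ 20 = 2f ^ 20 = 0f

e8 39 71 2e 82 8d 0f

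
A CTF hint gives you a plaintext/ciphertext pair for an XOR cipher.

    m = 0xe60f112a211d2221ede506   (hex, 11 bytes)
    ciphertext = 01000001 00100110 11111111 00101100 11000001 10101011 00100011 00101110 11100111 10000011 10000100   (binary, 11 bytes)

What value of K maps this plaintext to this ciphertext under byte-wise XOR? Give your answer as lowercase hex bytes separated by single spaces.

Since ciphertext = m ⊕ K, XORing both sides with m gives K = m ⊕ ciphertext.
byte 0: e6 ⊕ 41 = a7
byte 1: 0f ⊕ 26 = 29
byte 2: 11 ⊕ ff = ee
byte 3: 2a ⊕ 2c = 06
byte 4: 21 ⊕ c1 = e0
byte 5: 1d ⊕ ab = b6
byte 6: 22 ⊕ 23 = 01
byte 7: 21 ⊕ 2e = 0f
byte 8: ed ⊕ e7 = 0a
byte 9: e5 ⊕ 83 = 66
byte 10: 06 ⊕ 84 = 82

a7 29 ee 06 e0 b6 01 0f 0a 66 82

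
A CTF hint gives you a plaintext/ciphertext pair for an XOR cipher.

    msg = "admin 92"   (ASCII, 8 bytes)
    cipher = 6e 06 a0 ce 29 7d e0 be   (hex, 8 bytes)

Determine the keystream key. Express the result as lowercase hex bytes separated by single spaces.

Since cipher = msg ⊕ key, XORing both sides with msg gives key = msg ⊕ cipher.
byte 0: 61 ⊕ 6e = 0f
byte 1: 64 ⊕ 06 = 62
byte 2: 6d ⊕ a0 = cd
byte 3: 69 ⊕ ce = a7
byte 4: 6e ⊕ 29 = 47
byte 5: 20 ⊕ 7d = 5d
byte 6: 39 ⊕ e0 = d9
byte 7: 32 ⊕ be = 8c

0f 62 cd a7 47 5d d9 8c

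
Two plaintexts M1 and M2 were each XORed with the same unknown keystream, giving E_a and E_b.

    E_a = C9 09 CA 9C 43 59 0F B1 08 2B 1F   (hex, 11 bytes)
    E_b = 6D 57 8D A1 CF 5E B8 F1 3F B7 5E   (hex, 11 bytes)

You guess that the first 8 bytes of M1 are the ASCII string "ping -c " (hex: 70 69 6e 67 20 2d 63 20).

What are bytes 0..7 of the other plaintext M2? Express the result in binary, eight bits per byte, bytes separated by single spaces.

First, E_a ⊕ E_b = (M1 ⊕ K) ⊕ (M2 ⊕ K) = M1 ⊕ M2, so the key drops out. Then M2 = (M1 ⊕ M2) ⊕ M1 over the first 8 bytes.
byte 0: (c9 ⊕ 6d) ⊕ 70 = a4 ⊕ 70 = d4
byte 1: (09 ⊕ 57) ⊕ 69 = 5e ⊕ 69 = 37
byte 2: (ca ⊕ 8d) ⊕ 6e = 47 ⊕ 6e = 29
byte 3: (9c ⊕ a1) ⊕ 67 = 3d ⊕ 67 = 5a
byte 4: (43 ⊕ cf) ⊕ 20 = 8c ⊕ 20 = ac
byte 5: (59 ⊕ 5e) ⊕ 2d = 07 ⊕ 2d = 2a
byte 6: (0f ⊕ b8) ⊕ 63 = b7 ⊕ 63 = d4
byte 7: (b1 ⊕ f1) ⊕ 20 = 40 ⊕ 20 = 60

11010100 00110111 00101001 01011010 10101100 00101010 11010100 01100000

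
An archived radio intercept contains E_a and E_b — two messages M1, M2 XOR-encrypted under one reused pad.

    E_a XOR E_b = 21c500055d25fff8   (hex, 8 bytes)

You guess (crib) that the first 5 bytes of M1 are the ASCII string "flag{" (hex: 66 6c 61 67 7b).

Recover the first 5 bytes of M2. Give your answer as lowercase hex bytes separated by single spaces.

47 a9 61 62 26

Since E_a ⊕ E_b = M1 ⊕ M2, XORing with the guessed M1 bytes yields the corresponding M2 bytes: M2 = (E_a ⊕ E_b) ⊕ M1.
byte 0: 00100001 ⊕ 01100110 = 01000111
byte 1: 11000101 ⊕ 01101100 = 10101001
byte 2: 00000000 ⊕ 01100001 = 01100001
byte 3: 00000101 ⊕ 01100111 = 01100010
byte 4: 01011101 ⊕ 01111011 = 00100110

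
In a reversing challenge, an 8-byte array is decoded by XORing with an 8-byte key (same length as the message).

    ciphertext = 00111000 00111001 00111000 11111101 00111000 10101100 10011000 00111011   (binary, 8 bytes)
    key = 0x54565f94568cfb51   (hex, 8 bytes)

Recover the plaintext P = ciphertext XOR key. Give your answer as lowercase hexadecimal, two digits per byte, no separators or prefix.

XOR is its own inverse, so applying the key byte-wise gives the result directly.
00111000 XOR 01010100 = 01101100
00111001 XOR 01010110 = 01101111
00111000 XOR 01011111 = 01100111
11111101 XOR 10010100 = 01101001
00111000 XOR 01010110 = 01101110
10101100 XOR 10001100 = 00100000
10011000 XOR 11111011 = 01100011
00111011 XOR 01010001 = 01101010

6c6f67696e20636a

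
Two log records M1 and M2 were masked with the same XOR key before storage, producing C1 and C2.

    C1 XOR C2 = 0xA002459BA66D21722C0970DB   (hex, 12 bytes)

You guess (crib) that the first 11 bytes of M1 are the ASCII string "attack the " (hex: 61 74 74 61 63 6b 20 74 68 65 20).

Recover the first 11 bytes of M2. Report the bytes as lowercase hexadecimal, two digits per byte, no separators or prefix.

Since C1 ⊕ C2 = M1 ⊕ M2, XORing with the guessed M1 bytes yields the corresponding M2 bytes: M2 = (C1 ⊕ C2) ⊕ M1.
a0 xor 61 = c1
02 xor 74 = 76
45 xor 74 = 31
9b xor 61 = fa
a6 xor 63 = c5
6d xor 6b = 06
21 xor 20 = 01
72 xor 74 = 06
2c xor 68 = 44
09 xor 65 = 6c
70 xor 20 = 50

c17631fac5060106446c50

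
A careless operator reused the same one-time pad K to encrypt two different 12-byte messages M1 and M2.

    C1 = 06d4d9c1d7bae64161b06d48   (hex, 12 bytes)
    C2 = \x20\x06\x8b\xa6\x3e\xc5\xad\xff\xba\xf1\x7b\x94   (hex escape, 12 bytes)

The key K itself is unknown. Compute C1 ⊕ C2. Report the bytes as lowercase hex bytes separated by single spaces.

C1 ⊕ C2 = (M1 ⊕ K) ⊕ (M2 ⊕ K) = M1 ⊕ M2 — the shared key cancels under XOR.
00000110 xor 00100000 = 00100110
11010100 xor 00000110 = 11010010
11011001 xor 10001011 = 01010010
11000001 xor 10100110 = 01100111
11010111 xor 00111110 = 11101001
10111010 xor 11000101 = 01111111
11100110 xor 10101101 = 01001011
01000001 xor 11111111 = 10111110
01100001 xor 10111010 = 11011011
10110000 xor 11110001 = 01000001
01101101 xor 01111011 = 00010110
01001000 xor 10010100 = 11011100

26 d2 52 67 e9 7f 4b be db 41 16 dc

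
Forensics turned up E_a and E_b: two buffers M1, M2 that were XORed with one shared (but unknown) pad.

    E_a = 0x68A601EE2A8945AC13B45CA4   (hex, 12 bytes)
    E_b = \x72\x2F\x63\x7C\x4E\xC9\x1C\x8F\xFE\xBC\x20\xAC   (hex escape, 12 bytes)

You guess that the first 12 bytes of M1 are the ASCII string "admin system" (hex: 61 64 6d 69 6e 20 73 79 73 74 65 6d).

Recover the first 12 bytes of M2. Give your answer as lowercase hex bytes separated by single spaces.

7b ed 0f fb 0a 60 2a 5a 9e 7c 19 65

First, E_a ⊕ E_b = (M1 ⊕ K) ⊕ (M2 ⊕ K) = M1 ⊕ M2, so the key drops out. Then M2 = (M1 ⊕ M2) ⊕ M1 over the first 12 bytes.
byte 0: (68 ⊕ 72) ⊕ 61 = 1a ⊕ 61 = 7b
byte 1: (a6 ⊕ 2f) ⊕ 64 = 89 ⊕ 64 = ed
byte 2: (01 ⊕ 63) ⊕ 6d = 62 ⊕ 6d = 0f
byte 3: (ee ⊕ 7c) ⊕ 69 = 92 ⊕ 69 = fb
byte 4: (2a ⊕ 4e) ⊕ 6e = 64 ⊕ 6e = 0a
byte 5: (89 ⊕ c9) ⊕ 20 = 40 ⊕ 20 = 60
byte 6: (45 ⊕ 1c) ⊕ 73 = 59 ⊕ 73 = 2a
byte 7: (ac ⊕ 8f) ⊕ 79 = 23 ⊕ 79 = 5a
byte 8: (13 ⊕ fe) ⊕ 73 = ed ⊕ 73 = 9e
byte 9: (b4 ⊕ bc) ⊕ 74 = 08 ⊕ 74 = 7c
byte 10: (5c ⊕ 20) ⊕ 65 = 7c ⊕ 65 = 19
byte 11: (a4 ⊕ ac) ⊕ 6d = 08 ⊕ 6d = 65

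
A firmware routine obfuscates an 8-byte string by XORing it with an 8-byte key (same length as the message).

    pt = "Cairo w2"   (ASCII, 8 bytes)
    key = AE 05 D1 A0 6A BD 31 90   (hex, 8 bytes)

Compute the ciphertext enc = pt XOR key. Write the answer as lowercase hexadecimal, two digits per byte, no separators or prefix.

ed64b8d2059d46a2

XOR is its own inverse, so applying the key byte-wise gives the result directly.
byte 0: 01000011 xor 10101110 = 11101101
byte 1: 01100001 xor 00000101 = 01100100
byte 2: 01101001 xor 11010001 = 10111000
byte 3: 01110010 xor 10100000 = 11010010
byte 4: 01101111 xor 01101010 = 00000101
byte 5: 00100000 xor 10111101 = 10011101
byte 6: 01110111 xor 00110001 = 01000110
byte 7: 00110010 xor 10010000 = 10100010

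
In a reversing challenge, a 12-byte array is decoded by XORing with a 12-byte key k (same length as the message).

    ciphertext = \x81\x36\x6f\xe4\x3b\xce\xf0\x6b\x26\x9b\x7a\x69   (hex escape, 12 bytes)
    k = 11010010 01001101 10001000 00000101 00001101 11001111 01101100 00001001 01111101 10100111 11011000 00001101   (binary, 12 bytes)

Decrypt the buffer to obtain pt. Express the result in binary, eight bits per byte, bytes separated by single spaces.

01010011 01111011 11100111 11100001 00110110 00000001 10011100 01100010 01011011 00111100 10100010 01100100

129 ^ 210 =  83
 54 ^  77 = 123
111 ^ 136 = 231
228 ^   5 = 225
 59 ^  13 =  54
206 ^ 207 =   1
240 ^ 108 = 156
107 ^   9 =  98
 38 ^ 125 =  91
155 ^ 167 =  60
122 ^ 216 = 162
105 ^  13 = 100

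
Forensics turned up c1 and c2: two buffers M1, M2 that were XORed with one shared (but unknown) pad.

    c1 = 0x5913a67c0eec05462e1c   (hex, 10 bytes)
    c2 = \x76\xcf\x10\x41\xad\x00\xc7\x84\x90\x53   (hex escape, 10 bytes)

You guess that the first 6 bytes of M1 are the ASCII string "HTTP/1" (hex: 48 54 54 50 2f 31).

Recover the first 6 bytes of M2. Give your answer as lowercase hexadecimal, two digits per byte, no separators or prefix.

First, c1 ⊕ c2 = (M1 ⊕ K) ⊕ (M2 ⊕ K) = M1 ⊕ M2, so the key drops out. Then M2 = (M1 ⊕ M2) ⊕ M1 over the first 6 bytes.
byte 0: (59 XOR 76) XOR 48 = 2f XOR 48 = 67
byte 1: (13 XOR cf) XOR 54 = dc XOR 54 = 88
byte 2: (a6 XOR 10) XOR 54 = b6 XOR 54 = e2
byte 3: (7c XOR 41) XOR 50 = 3d XOR 50 = 6d
byte 4: (0e XOR ad) XOR 2f = a3 XOR 2f = 8c
byte 5: (ec XOR 00) XOR 31 = ec XOR 31 = dd

6788e26d8cdd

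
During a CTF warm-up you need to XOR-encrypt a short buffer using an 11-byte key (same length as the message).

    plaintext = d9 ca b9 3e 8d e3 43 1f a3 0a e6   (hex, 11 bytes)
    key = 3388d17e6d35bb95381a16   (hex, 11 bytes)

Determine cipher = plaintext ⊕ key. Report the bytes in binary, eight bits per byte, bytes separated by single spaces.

XOR is its own inverse, so applying the key byte-wise gives the result directly.
217 ^  51 = 234
202 ^ 136 =  66
185 ^ 209 = 104
 62 ^ 126 =  64
141 ^ 109 = 224
227 ^  53 = 214
 67 ^ 187 = 248
 31 ^ 149 = 138
163 ^  56 = 155
 10 ^  26 =  16
230 ^  22 = 240

11101010 01000010 01101000 01000000 11100000 11010110 11111000 10001010 10011011 00010000 11110000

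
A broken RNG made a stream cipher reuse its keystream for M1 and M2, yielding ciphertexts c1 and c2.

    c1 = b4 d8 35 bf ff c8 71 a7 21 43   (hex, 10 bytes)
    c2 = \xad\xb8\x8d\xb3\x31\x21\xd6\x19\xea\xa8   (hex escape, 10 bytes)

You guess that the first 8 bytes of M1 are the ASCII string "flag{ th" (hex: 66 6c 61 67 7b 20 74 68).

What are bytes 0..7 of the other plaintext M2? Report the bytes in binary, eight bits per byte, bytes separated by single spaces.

First, c1 ⊕ c2 = (M1 ⊕ K) ⊕ (M2 ⊕ K) = M1 ⊕ M2, so the key drops out. Then M2 = (M1 ⊕ M2) ⊕ M1 over the first 8 bytes.
byte 0: (b4 XOR ad) XOR 66 = 19 XOR 66 = 7f
byte 1: (d8 XOR b8) XOR 6c = 60 XOR 6c = 0c
byte 2: (35 XOR 8d) XOR 61 = b8 XOR 61 = d9
byte 3: (bf XOR b3) XOR 67 = 0c XOR 67 = 6b
byte 4: (ff XOR 31) XOR 7b = ce XOR 7b = b5
byte 5: (c8 XOR 21) XOR 20 = e9 XOR 20 = c9
byte 6: (71 XOR d6) XOR 74 = a7 XOR 74 = d3
byte 7: (a7 XOR 19) XOR 68 = be XOR 68 = d6

01111111 00001100 11011001 01101011 10110101 11001001 11010011 11010110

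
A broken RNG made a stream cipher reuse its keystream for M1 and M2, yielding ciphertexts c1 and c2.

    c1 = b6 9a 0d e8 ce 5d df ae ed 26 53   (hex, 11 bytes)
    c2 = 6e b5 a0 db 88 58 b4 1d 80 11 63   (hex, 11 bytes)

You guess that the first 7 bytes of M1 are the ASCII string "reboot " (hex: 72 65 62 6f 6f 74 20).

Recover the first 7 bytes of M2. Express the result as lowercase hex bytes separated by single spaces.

aa 4a cf 5c 29 71 4b

First, c1 ⊕ c2 = (M1 ⊕ K) ⊕ (M2 ⊕ K) = M1 ⊕ M2, so the key drops out. Then M2 = (M1 ⊕ M2) ⊕ M1 over the first 7 bytes.
byte 0: (b6 XOR 6e) XOR 72 = d8 XOR 72 = aa
byte 1: (9a XOR b5) XOR 65 = 2f XOR 65 = 4a
byte 2: (0d XOR a0) XOR 62 = ad XOR 62 = cf
byte 3: (e8 XOR db) XOR 6f = 33 XOR 6f = 5c
byte 4: (ce XOR 88) XOR 6f = 46 XOR 6f = 29
byte 5: (5d XOR 58) XOR 74 = 05 XOR 74 = 71
byte 6: (df XOR b4) XOR 20 = 6b XOR 20 = 4b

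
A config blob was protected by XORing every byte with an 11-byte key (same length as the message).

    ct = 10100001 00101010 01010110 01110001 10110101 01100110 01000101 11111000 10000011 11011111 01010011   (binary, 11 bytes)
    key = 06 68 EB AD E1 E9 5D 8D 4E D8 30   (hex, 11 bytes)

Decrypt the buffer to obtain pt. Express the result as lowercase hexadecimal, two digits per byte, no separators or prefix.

byte 0: a1 ^ 06 = a7
byte 1: 2a ^ 68 = 42
byte 2: 56 ^ eb = bd
byte 3: 71 ^ ad = dc
byte 4: b5 ^ e1 = 54
byte 5: 66 ^ e9 = 8f
byte 6: 45 ^ 5d = 18
byte 7: f8 ^ 8d = 75
byte 8: 83 ^ 4e = cd
byte 9: df ^ d8 = 07
byte 10: 53 ^ 30 = 63

a742bddc548f1875cd0763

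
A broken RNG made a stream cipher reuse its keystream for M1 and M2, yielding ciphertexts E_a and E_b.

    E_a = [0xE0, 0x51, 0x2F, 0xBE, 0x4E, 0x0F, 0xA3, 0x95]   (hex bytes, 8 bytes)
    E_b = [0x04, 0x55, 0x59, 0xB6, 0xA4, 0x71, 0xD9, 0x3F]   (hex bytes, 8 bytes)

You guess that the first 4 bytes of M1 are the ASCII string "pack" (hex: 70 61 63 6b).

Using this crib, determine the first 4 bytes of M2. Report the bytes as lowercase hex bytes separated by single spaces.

94 65 15 63

First, E_a ⊕ E_b = (M1 ⊕ K) ⊕ (M2 ⊕ K) = M1 ⊕ M2, so the key drops out. Then M2 = (M1 ⊕ M2) ⊕ M1 over the first 4 bytes.
byte 0: (e0 xor 04) xor 70 = e4 xor 70 = 94
byte 1: (51 xor 55) xor 61 = 04 xor 61 = 65
byte 2: (2f xor 59) xor 63 = 76 xor 63 = 15
byte 3: (be xor b6) xor 6b = 08 xor 6b = 63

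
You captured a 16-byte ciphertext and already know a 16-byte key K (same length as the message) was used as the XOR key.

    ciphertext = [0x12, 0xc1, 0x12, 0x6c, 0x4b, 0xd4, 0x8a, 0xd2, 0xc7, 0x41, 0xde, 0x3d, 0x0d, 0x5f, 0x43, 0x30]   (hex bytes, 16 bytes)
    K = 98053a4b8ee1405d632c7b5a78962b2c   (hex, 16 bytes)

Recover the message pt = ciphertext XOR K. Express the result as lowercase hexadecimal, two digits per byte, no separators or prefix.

byte 0:  18 xor 152 = 138
byte 1: 193 xor   5 = 196
byte 2:  18 xor  58 =  40
byte 3: 108 xor  75 =  39
byte 4:  75 xor 142 = 197
byte 5: 212 xor 225 =  53
byte 6: 138 xor  64 = 202
byte 7: 210 xor  93 = 143
byte 8: 199 xor  99 = 164
byte 9:  65 xor  44 = 109
byte 10: 222 xor 123 = 165
byte 11:  61 xor  90 = 103
byte 12:  13 xor 120 = 117
byte 13:  95 xor 150 = 201
byte 14:  67 xor  43 = 104
byte 15:  48 xor  44 =  28

8ac42827c535ca8fa46da56775c9681c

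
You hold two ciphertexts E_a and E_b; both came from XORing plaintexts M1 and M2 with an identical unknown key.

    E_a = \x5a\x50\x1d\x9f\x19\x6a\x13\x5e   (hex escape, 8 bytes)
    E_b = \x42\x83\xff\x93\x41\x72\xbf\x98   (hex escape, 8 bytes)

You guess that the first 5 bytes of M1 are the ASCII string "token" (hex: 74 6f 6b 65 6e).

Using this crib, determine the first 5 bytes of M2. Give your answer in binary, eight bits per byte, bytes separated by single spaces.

01101100 10111100 10001001 01101001 00110110

First, E_a ⊕ E_b = (M1 ⊕ K) ⊕ (M2 ⊕ K) = M1 ⊕ M2, so the key drops out. Then M2 = (M1 ⊕ M2) ⊕ M1 over the first 5 bytes.
byte 0: (5a xor 42) xor 74 = 18 xor 74 = 6c
byte 1: (50 xor 83) xor 6f = d3 xor 6f = bc
byte 2: (1d xor ff) xor 6b = e2 xor 6b = 89
byte 3: (9f xor 93) xor 65 = 0c xor 65 = 69
byte 4: (19 xor 41) xor 6e = 58 xor 6e = 36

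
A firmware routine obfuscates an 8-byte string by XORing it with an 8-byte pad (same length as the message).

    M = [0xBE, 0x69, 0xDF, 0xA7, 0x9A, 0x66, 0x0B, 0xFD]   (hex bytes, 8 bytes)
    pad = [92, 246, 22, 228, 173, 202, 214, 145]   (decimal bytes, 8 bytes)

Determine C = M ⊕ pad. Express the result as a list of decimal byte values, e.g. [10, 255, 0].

[226, 159, 201, 67, 55, 172, 221, 108]

10111110 ⊕ 01011100 = 11100010
01101001 ⊕ 11110110 = 10011111
11011111 ⊕ 00010110 = 11001001
10100111 ⊕ 11100100 = 01000011
10011010 ⊕ 10101101 = 00110111
01100110 ⊕ 11001010 = 10101100
00001011 ⊕ 11010110 = 11011101
11111101 ⊕ 10010001 = 01101100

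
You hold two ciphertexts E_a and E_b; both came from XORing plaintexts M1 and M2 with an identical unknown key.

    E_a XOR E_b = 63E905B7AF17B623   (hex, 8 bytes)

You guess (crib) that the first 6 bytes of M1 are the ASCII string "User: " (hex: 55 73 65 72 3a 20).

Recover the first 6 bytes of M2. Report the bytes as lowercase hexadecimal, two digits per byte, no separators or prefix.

Since E_a ⊕ E_b = M1 ⊕ M2, XORing with the guessed M1 bytes yields the corresponding M2 bytes: M2 = (E_a ⊕ E_b) ⊕ M1.
byte 0: 63 XOR 55 = 36
byte 1: e9 XOR 73 = 9a
byte 2: 05 XOR 65 = 60
byte 3: b7 XOR 72 = c5
byte 4: af XOR 3a = 95
byte 5: 17 XOR 20 = 37

369a60c59537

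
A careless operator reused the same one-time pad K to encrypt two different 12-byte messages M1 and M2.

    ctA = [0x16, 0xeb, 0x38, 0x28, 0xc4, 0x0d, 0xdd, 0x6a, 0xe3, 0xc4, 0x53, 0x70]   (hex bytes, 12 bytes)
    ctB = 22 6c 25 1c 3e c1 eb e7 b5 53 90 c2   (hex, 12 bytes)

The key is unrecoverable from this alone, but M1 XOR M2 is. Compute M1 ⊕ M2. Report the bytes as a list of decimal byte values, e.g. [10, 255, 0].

ctA ⊕ ctB = (M1 ⊕ K) ⊕ (M2 ⊕ K) = M1 ⊕ M2 — the shared key cancels under XOR.
byte 0: 16 xor 22 = 34
byte 1: eb xor 6c = 87
byte 2: 38 xor 25 = 1d
byte 3: 28 xor 1c = 34
byte 4: c4 xor 3e = fa
byte 5: 0d xor c1 = cc
byte 6: dd xor eb = 36
byte 7: 6a xor e7 = 8d
byte 8: e3 xor b5 = 56
byte 9: c4 xor 53 = 97
byte 10: 53 xor 90 = c3
byte 11: 70 xor c2 = b2

[52, 135, 29, 52, 250, 204, 54, 141, 86, 151, 195, 178]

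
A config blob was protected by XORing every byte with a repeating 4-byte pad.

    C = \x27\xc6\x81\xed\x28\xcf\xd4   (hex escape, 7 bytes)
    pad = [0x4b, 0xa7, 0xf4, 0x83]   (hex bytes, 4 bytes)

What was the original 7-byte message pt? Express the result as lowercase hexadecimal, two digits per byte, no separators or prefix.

The 4-byte key repeats, so the effective keystream is 4b a7 f4 83 4b a7 f4.
byte 0: 27 XOR 4b = 6c
byte 1: c6 XOR a7 = 61
byte 2: 81 XOR f4 = 75
byte 3: ed XOR 83 = 6e
byte 4: 28 XOR 4b = 63
byte 5: cf XOR a7 = 68
byte 6: d4 XOR f4 = 20

6c61756e636820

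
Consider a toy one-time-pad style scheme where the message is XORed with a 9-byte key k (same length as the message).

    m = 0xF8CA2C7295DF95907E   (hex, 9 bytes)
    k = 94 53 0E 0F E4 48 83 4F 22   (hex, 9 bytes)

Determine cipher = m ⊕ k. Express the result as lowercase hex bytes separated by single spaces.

6c 99 22 7d 71 97 16 df 5c

XOR is its own inverse, so applying the key byte-wise gives the result directly.
f8 ^ 94 = 6c
ca ^ 53 = 99
2c ^ 0e = 22
72 ^ 0f = 7d
95 ^ e4 = 71
df ^ 48 = 97
95 ^ 83 = 16
90 ^ 4f = df
7e ^ 22 = 5c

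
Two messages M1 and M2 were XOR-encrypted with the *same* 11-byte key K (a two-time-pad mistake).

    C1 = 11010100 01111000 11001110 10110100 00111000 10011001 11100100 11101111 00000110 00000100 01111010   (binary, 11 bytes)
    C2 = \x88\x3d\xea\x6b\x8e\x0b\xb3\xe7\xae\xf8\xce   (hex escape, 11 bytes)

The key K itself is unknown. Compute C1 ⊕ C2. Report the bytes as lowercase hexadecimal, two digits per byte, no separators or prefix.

5c4524dfb6925708a8fcb4

C1 ⊕ C2 = (M1 ⊕ K) ⊕ (M2 ⊕ K) = M1 ⊕ M2 — the shared key cancels under XOR.
byte 0: 212 XOR 136 =  92
byte 1: 120 XOR  61 =  69
byte 2: 206 XOR 234 =  36
byte 3: 180 XOR 107 = 223
byte 4:  56 XOR 142 = 182
byte 5: 153 XOR  11 = 146
byte 6: 228 XOR 179 =  87
byte 7: 239 XOR 231 =   8
byte 8:   6 XOR 174 = 168
byte 9:   4 XOR 248 = 252
byte 10: 122 XOR 206 = 180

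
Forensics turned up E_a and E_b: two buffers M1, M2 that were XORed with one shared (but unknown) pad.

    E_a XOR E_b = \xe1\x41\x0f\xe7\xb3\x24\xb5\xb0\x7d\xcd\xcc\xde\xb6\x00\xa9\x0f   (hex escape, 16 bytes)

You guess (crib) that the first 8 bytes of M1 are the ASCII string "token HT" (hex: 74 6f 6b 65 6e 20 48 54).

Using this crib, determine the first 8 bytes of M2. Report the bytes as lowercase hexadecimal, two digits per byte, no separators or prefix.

952e6482dd04fde4

Since E_a ⊕ E_b = M1 ⊕ M2, XORing with the guessed M1 bytes yields the corresponding M2 bytes: M2 = (E_a ⊕ E_b) ⊕ M1.
byte 0: e1 ^ 74 = 95
byte 1: 41 ^ 6f = 2e
byte 2: 0f ^ 6b = 64
byte 3: e7 ^ 65 = 82
byte 4: b3 ^ 6e = dd
byte 5: 24 ^ 20 = 04
byte 6: b5 ^ 48 = fd
byte 7: b0 ^ 54 = e4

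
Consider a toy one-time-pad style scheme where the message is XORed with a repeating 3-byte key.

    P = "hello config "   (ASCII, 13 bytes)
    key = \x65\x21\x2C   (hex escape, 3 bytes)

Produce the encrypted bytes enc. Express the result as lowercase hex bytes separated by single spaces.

0d 44 40 09 4e 0c 06 4e 42 03 48 4b 45

The 3-byte key repeats, so the effective keystream is 65 21 2c 65 21 2c 65 21 2c 65 21 2c 65.
byte 0: 01101000 ⊕ 01100101 = 00001101
byte 1: 01100101 ⊕ 00100001 = 01000100
byte 2: 01101100 ⊕ 00101100 = 01000000
byte 3: 01101100 ⊕ 01100101 = 00001001
byte 4: 01101111 ⊕ 00100001 = 01001110
byte 5: 00100000 ⊕ 00101100 = 00001100
byte 6: 01100011 ⊕ 01100101 = 00000110
byte 7: 01101111 ⊕ 00100001 = 01001110
byte 8: 01101110 ⊕ 00101100 = 01000010
byte 9: 01100110 ⊕ 01100101 = 00000011
byte 10: 01101001 ⊕ 00100001 = 01001000
byte 11: 01100111 ⊕ 00101100 = 01001011
byte 12: 00100000 ⊕ 01100101 = 01000101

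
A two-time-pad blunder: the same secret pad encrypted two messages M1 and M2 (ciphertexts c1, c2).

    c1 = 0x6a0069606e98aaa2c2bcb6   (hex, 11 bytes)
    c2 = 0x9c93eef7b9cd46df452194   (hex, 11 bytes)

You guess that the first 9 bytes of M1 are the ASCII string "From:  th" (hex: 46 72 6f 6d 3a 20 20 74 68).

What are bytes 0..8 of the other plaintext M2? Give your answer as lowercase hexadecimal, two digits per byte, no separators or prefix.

b0e1e8faed75cc09ef

First, c1 ⊕ c2 = (M1 ⊕ K) ⊕ (M2 ⊕ K) = M1 ⊕ M2, so the key drops out. Then M2 = (M1 ⊕ M2) ⊕ M1 over the first 9 bytes.
byte 0: (6a ⊕ 9c) ⊕ 46 = f6 ⊕ 46 = b0
byte 1: (00 ⊕ 93) ⊕ 72 = 93 ⊕ 72 = e1
byte 2: (69 ⊕ ee) ⊕ 6f = 87 ⊕ 6f = e8
byte 3: (60 ⊕ f7) ⊕ 6d = 97 ⊕ 6d = fa
byte 4: (6e ⊕ b9) ⊕ 3a = d7 ⊕ 3a = ed
byte 5: (98 ⊕ cd) ⊕ 20 = 55 ⊕ 20 = 75
byte 6: (aa ⊕ 46) ⊕ 20 = ec ⊕ 20 = cc
byte 7: (a2 ⊕ df) ⊕ 74 = 7d ⊕ 74 = 09
byte 8: (c2 ⊕ 45) ⊕ 68 = 87 ⊕ 68 = ef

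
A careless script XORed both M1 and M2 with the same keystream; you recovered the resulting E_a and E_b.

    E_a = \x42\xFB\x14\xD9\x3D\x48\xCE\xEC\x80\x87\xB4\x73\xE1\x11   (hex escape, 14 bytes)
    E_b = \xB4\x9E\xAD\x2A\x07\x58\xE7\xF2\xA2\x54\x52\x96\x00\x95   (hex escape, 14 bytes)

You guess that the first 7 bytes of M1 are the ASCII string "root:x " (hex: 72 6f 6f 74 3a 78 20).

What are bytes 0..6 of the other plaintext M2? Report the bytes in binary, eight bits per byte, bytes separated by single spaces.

First, E_a ⊕ E_b = (M1 ⊕ K) ⊕ (M2 ⊕ K) = M1 ⊕ M2, so the key drops out. Then M2 = (M1 ⊕ M2) ⊕ M1 over the first 7 bytes.
byte 0: (42 ^ b4) ^ 72 = f6 ^ 72 = 84
byte 1: (fb ^ 9e) ^ 6f = 65 ^ 6f = 0a
byte 2: (14 ^ ad) ^ 6f = b9 ^ 6f = d6
byte 3: (d9 ^ 2a) ^ 74 = f3 ^ 74 = 87
byte 4: (3d ^ 07) ^ 3a = 3a ^ 3a = 00
byte 5: (48 ^ 58) ^ 78 = 10 ^ 78 = 68
byte 6: (ce ^ e7) ^ 20 = 29 ^ 20 = 09

10000100 00001010 11010110 10000111 00000000 01101000 00001001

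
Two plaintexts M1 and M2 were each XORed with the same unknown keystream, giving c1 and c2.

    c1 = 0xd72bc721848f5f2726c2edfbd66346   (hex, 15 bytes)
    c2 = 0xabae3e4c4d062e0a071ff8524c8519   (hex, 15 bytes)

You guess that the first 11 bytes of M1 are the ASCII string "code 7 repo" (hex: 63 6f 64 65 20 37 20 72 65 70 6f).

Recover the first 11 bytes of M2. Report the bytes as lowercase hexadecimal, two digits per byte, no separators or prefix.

1fea9d08e9be515f44ad7a

First, c1 ⊕ c2 = (M1 ⊕ K) ⊕ (M2 ⊕ K) = M1 ⊕ M2, so the key drops out. Then M2 = (M1 ⊕ M2) ⊕ M1 over the first 11 bytes.
byte 0: (d7 ^ ab) ^ 63 = 7c ^ 63 = 1f
byte 1: (2b ^ ae) ^ 6f = 85 ^ 6f = ea
byte 2: (c7 ^ 3e) ^ 64 = f9 ^ 64 = 9d
byte 3: (21 ^ 4c) ^ 65 = 6d ^ 65 = 08
byte 4: (84 ^ 4d) ^ 20 = c9 ^ 20 = e9
byte 5: (8f ^ 06) ^ 37 = 89 ^ 37 = be
byte 6: (5f ^ 2e) ^ 20 = 71 ^ 20 = 51
byte 7: (27 ^ 0a) ^ 72 = 2d ^ 72 = 5f
byte 8: (26 ^ 07) ^ 65 = 21 ^ 65 = 44
byte 9: (c2 ^ 1f) ^ 70 = dd ^ 70 = ad
byte 10: (ed ^ f8) ^ 6f = 15 ^ 6f = 7a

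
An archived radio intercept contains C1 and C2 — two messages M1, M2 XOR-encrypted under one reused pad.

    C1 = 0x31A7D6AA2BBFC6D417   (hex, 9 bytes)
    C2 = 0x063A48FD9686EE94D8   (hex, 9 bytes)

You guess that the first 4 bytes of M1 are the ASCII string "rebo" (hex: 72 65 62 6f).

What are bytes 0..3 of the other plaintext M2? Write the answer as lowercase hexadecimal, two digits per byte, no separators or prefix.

First, C1 ⊕ C2 = (M1 ⊕ K) ⊕ (M2 ⊕ K) = M1 ⊕ M2, so the key drops out. Then M2 = (M1 ⊕ M2) ⊕ M1 over the first 4 bytes.
byte 0: (31 xor 06) xor 72 = 37 xor 72 = 45
byte 1: (a7 xor 3a) xor 65 = 9d xor 65 = f8
byte 2: (d6 xor 48) xor 62 = 9e xor 62 = fc
byte 3: (aa xor fd) xor 6f = 57 xor 6f = 38

45f8fc38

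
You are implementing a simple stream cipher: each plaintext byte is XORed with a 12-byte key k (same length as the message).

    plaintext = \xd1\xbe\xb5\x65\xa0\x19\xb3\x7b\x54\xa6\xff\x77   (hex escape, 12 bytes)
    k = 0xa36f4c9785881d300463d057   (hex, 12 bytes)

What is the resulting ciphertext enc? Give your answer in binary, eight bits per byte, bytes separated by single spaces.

01110010 11010001 11111001 11110010 00100101 10010001 10101110 01001011 01010000 11000101 00101111 00100000

XOR is its own inverse, so applying the key byte-wise gives the result directly.
byte 0: 11010001 ⊕ 10100011 = 01110010
byte 1: 10111110 ⊕ 01101111 = 11010001
byte 2: 10110101 ⊕ 01001100 = 11111001
byte 3: 01100101 ⊕ 10010111 = 11110010
byte 4: 10100000 ⊕ 10000101 = 00100101
byte 5: 00011001 ⊕ 10001000 = 10010001
byte 6: 10110011 ⊕ 00011101 = 10101110
byte 7: 01111011 ⊕ 00110000 = 01001011
byte 8: 01010100 ⊕ 00000100 = 01010000
byte 9: 10100110 ⊕ 01100011 = 11000101
byte 10: 11111111 ⊕ 11010000 = 00101111
byte 11: 01110111 ⊕ 01010111 = 00100000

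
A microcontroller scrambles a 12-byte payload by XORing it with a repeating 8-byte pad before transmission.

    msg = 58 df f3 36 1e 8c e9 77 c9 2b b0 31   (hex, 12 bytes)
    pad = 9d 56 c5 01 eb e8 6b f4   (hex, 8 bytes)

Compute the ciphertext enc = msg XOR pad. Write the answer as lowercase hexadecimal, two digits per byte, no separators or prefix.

c5893637f5648283547d7530

The 8-byte key repeats, so the effective keystream is 9d 56 c5 01 eb e8 6b f4 9d 56 c5 01.
byte 0: 58 XOR 9d = c5
byte 1: df XOR 56 = 89
byte 2: f3 XOR c5 = 36
byte 3: 36 XOR 01 = 37
byte 4: 1e XOR eb = f5
byte 5: 8c XOR e8 = 64
byte 6: e9 XOR 6b = 82
byte 7: 77 XOR f4 = 83
byte 8: c9 XOR 9d = 54
byte 9: 2b XOR 56 = 7d
byte 10: b0 XOR c5 = 75
byte 11: 31 XOR 01 = 30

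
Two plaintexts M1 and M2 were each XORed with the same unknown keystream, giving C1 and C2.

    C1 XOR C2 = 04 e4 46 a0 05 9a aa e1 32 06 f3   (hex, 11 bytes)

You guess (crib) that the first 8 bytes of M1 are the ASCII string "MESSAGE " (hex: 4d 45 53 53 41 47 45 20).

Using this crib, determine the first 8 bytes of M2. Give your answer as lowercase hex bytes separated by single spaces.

Since C1 ⊕ C2 = M1 ⊕ M2, XORing with the guessed M1 bytes yields the corresponding M2 bytes: M2 = (C1 ⊕ C2) ⊕ M1.
byte 0: 04 ⊕ 4d = 49
byte 1: e4 ⊕ 45 = a1
byte 2: 46 ⊕ 53 = 15
byte 3: a0 ⊕ 53 = f3
byte 4: 05 ⊕ 41 = 44
byte 5: 9a ⊕ 47 = dd
byte 6: aa ⊕ 45 = ef
byte 7: e1 ⊕ 20 = c1

49 a1 15 f3 44 dd ef c1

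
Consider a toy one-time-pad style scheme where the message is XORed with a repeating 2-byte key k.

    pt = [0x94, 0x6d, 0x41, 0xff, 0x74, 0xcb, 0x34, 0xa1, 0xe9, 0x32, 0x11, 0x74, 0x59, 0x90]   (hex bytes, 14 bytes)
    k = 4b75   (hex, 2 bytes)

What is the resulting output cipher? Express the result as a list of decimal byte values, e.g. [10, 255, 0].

[223, 24, 10, 138, 63, 190, 127, 212, 162, 71, 90, 1, 18, 229]

The 2-byte key repeats, so the effective keystream is 4b 75 4b 75 4b 75 4b 75 4b 75 4b 75 4b 75.
byte 0: 10010100 XOR 01001011 = 11011111
byte 1: 01101101 XOR 01110101 = 00011000
byte 2: 01000001 XOR 01001011 = 00001010
byte 3: 11111111 XOR 01110101 = 10001010
byte 4: 01110100 XOR 01001011 = 00111111
byte 5: 11001011 XOR 01110101 = 10111110
byte 6: 00110100 XOR 01001011 = 01111111
byte 7: 10100001 XOR 01110101 = 11010100
byte 8: 11101001 XOR 01001011 = 10100010
byte 9: 00110010 XOR 01110101 = 01000111
byte 10: 00010001 XOR 01001011 = 01011010
byte 11: 01110100 XOR 01110101 = 00000001
byte 12: 01011001 XOR 01001011 = 00010010
byte 13: 10010000 XOR 01110101 = 11100101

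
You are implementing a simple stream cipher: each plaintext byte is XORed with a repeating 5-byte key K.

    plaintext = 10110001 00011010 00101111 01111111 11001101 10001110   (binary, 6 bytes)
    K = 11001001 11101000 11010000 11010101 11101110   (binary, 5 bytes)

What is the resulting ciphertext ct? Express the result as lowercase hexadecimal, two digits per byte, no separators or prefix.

78f2ffaa2347

The 5-byte key repeats, so the effective keystream is c9 e8 d0 d5 ee c9.
byte 0: 177 XOR 201 = 120
byte 1:  26 XOR 232 = 242
byte 2:  47 XOR 208 = 255
byte 3: 127 XOR 213 = 170
byte 4: 205 XOR 238 =  35
byte 5: 142 XOR 201 =  71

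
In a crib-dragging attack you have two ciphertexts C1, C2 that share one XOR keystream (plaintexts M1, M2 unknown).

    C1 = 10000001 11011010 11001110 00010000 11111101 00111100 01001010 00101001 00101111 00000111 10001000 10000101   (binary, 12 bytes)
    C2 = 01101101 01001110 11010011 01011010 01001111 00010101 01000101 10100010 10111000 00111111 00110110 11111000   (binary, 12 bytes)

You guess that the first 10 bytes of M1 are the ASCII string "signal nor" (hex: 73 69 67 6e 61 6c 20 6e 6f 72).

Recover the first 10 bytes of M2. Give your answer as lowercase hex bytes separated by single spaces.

9f fd 7a 24 d3 45 2f e5 f8 4a

First, C1 ⊕ C2 = (M1 ⊕ K) ⊕ (M2 ⊕ K) = M1 ⊕ M2, so the key drops out. Then M2 = (M1 ⊕ M2) ⊕ M1 over the first 10 bytes.
byte 0: (81 ^ 6d) ^ 73 = ec ^ 73 = 9f
byte 1: (da ^ 4e) ^ 69 = 94 ^ 69 = fd
byte 2: (ce ^ d3) ^ 67 = 1d ^ 67 = 7a
byte 3: (10 ^ 5a) ^ 6e = 4a ^ 6e = 24
byte 4: (fd ^ 4f) ^ 61 = b2 ^ 61 = d3
byte 5: (3c ^ 15) ^ 6c = 29 ^ 6c = 45
byte 6: (4a ^ 45) ^ 20 = 0f ^ 20 = 2f
byte 7: (29 ^ a2) ^ 6e = 8b ^ 6e = e5
byte 8: (2f ^ b8) ^ 6f = 97 ^ 6f = f8
byte 9: (07 ^ 3f) ^ 72 = 38 ^ 72 = 4a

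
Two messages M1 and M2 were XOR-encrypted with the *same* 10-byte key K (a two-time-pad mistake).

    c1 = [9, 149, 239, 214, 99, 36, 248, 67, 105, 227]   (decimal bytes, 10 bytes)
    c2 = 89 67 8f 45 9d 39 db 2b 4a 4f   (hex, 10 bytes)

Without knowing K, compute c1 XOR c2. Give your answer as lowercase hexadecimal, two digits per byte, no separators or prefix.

80f26093fe1d236823ac

c1 ⊕ c2 = (M1 ⊕ K) ⊕ (M2 ⊕ K) = M1 ⊕ M2 — the shared key cancels under XOR.
byte 0: 09 ⊕ 89 = 80
byte 1: 95 ⊕ 67 = f2
byte 2: ef ⊕ 8f = 60
byte 3: d6 ⊕ 45 = 93
byte 4: 63 ⊕ 9d = fe
byte 5: 24 ⊕ 39 = 1d
byte 6: f8 ⊕ db = 23
byte 7: 43 ⊕ 2b = 68
byte 8: 69 ⊕ 4a = 23
byte 9: e3 ⊕ 4f = ac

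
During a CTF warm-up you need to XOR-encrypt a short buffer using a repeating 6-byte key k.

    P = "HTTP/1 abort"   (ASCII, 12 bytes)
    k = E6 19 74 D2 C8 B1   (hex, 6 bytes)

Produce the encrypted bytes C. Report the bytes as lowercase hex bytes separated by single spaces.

ae 4d 20 82 e7 80 c6 78 16 bd ba c5

The 6-byte key repeats, so the effective keystream is e6 19 74 d2 c8 b1 e6 19 74 d2 c8 b1.
byte 0: 48 xor e6 = ae
byte 1: 54 xor 19 = 4d
byte 2: 54 xor 74 = 20
byte 3: 50 xor d2 = 82
byte 4: 2f xor c8 = e7
byte 5: 31 xor b1 = 80
byte 6: 20 xor e6 = c6
byte 7: 61 xor 19 = 78
byte 8: 62 xor 74 = 16
byte 9: 6f xor d2 = bd
byte 10: 72 xor c8 = ba
byte 11: 74 xor b1 = c5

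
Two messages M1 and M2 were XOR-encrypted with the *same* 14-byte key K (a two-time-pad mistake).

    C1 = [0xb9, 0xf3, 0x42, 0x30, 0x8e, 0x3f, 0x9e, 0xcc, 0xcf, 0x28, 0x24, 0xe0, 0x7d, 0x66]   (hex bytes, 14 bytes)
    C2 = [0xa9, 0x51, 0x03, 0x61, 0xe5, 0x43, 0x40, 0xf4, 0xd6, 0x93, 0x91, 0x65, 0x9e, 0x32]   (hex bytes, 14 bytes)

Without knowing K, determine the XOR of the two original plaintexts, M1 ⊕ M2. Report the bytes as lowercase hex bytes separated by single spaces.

10 a2 41 51 6b 7c de 38 19 bb b5 85 e3 54

C1 ⊕ C2 = (M1 ⊕ K) ⊕ (M2 ⊕ K) = M1 ⊕ M2 — the shared key cancels under XOR.
b9 xor a9 = 10
f3 xor 51 = a2
42 xor 03 = 41
30 xor 61 = 51
8e xor e5 = 6b
3f xor 43 = 7c
9e xor 40 = de
cc xor f4 = 38
cf xor d6 = 19
28 xor 93 = bb
24 xor 91 = b5
e0 xor 65 = 85
7d xor 9e = e3
66 xor 32 = 54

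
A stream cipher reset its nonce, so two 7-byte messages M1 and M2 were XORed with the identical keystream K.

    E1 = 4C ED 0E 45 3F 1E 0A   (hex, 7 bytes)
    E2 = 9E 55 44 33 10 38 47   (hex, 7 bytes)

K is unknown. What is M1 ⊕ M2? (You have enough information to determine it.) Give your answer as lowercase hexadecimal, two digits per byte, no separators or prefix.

d2b84a762f264d

E1 ⊕ E2 = (M1 ⊕ K) ⊕ (M2 ⊕ K) = M1 ⊕ M2 — the shared key cancels under XOR.
4c ⊕ 9e = d2
ed ⊕ 55 = b8
0e ⊕ 44 = 4a
45 ⊕ 33 = 76
3f ⊕ 10 = 2f
1e ⊕ 38 = 26
0a ⊕ 47 = 4d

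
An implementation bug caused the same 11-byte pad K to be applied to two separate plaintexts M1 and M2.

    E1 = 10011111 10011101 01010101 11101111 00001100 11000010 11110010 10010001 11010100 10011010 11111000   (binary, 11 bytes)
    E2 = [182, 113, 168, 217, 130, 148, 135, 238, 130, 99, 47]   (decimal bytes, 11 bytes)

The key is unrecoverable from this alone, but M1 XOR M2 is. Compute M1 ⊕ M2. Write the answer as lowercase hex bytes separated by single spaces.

29 ec fd 36 8e 56 75 7f 56 f9 d7

E1 ⊕ E2 = (M1 ⊕ K) ⊕ (M2 ⊕ K) = M1 ⊕ M2 — the shared key cancels under XOR.
byte 0: 9f xor b6 = 29
byte 1: 9d xor 71 = ec
byte 2: 55 xor a8 = fd
byte 3: ef xor d9 = 36
byte 4: 0c xor 82 = 8e
byte 5: c2 xor 94 = 56
byte 6: f2 xor 87 = 75
byte 7: 91 xor ee = 7f
byte 8: d4 xor 82 = 56
byte 9: 9a xor 63 = f9
byte 10: f8 xor 2f = d7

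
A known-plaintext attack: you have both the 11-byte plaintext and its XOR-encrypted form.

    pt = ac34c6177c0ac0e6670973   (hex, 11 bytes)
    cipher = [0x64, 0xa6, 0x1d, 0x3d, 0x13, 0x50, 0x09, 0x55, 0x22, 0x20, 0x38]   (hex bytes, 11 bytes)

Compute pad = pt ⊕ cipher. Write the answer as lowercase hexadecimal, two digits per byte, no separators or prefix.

Since cipher = pt ⊕ pad, XORing both sides with pt gives pad = pt ⊕ cipher.
ac ^ 64 = c8
34 ^ a6 = 92
c6 ^ 1d = db
17 ^ 3d = 2a
7c ^ 13 = 6f
0a ^ 50 = 5a
c0 ^ 09 = c9
e6 ^ 55 = b3
67 ^ 22 = 45
09 ^ 20 = 29
73 ^ 38 = 4b

c892db2a6f5ac9b345294b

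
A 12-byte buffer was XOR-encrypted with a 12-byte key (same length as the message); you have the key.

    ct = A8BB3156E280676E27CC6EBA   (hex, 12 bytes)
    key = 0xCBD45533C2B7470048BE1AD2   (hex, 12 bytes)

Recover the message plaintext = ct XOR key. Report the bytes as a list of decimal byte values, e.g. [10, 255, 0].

[99, 111, 100, 101, 32, 55, 32, 110, 111, 114, 116, 104]

XOR is its own inverse, so applying the key byte-wise gives the result directly.
a8 xor cb = 63
bb xor d4 = 6f
31 xor 55 = 64
56 xor 33 = 65
e2 xor c2 = 20
80 xor b7 = 37
67 xor 47 = 20
6e xor 00 = 6e
27 xor 48 = 6f
cc xor be = 72
6e xor 1a = 74
ba xor d2 = 68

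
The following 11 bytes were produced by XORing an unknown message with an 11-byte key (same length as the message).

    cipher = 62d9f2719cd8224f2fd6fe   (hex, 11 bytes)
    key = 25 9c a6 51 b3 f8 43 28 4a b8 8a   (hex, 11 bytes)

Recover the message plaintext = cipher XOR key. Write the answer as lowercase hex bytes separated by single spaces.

47 45 54 20 2f 20 61 67 65 6e 74

XOR is its own inverse, so applying the key byte-wise gives the result directly.
62 ^ 25 = 47
d9 ^ 9c = 45
f2 ^ a6 = 54
71 ^ 51 = 20
9c ^ b3 = 2f
d8 ^ f8 = 20
22 ^ 43 = 61
4f ^ 28 = 67
2f ^ 4a = 65
d6 ^ b8 = 6e
fe ^ 8a = 74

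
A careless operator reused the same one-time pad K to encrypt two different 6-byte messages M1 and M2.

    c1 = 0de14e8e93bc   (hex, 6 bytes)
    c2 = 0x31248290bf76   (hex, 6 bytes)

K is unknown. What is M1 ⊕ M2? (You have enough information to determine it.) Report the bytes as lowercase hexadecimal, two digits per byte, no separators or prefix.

3cc5cc1e2cca

c1 ⊕ c2 = (M1 ⊕ K) ⊕ (M2 ⊕ K) = M1 ⊕ M2 — the shared key cancels under XOR.
0d ⊕ 31 = 3c
e1 ⊕ 24 = c5
4e ⊕ 82 = cc
8e ⊕ 90 = 1e
93 ⊕ bf = 2c
bc ⊕ 76 = ca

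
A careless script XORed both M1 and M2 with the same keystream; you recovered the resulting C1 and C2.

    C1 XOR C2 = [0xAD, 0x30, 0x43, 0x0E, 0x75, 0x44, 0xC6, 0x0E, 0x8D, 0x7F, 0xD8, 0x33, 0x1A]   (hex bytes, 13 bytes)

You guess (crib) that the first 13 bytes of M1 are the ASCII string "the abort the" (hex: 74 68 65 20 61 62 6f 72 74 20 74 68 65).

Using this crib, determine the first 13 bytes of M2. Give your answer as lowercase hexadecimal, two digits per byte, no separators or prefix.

Since C1 ⊕ C2 = M1 ⊕ M2, XORing with the guessed M1 bytes yields the corresponding M2 bytes: M2 = (C1 ⊕ C2) ⊕ M1.
byte 0: ad ⊕ 74 = d9
byte 1: 30 ⊕ 68 = 58
byte 2: 43 ⊕ 65 = 26
byte 3: 0e ⊕ 20 = 2e
byte 4: 75 ⊕ 61 = 14
byte 5: 44 ⊕ 62 = 26
byte 6: c6 ⊕ 6f = a9
byte 7: 0e ⊕ 72 = 7c
byte 8: 8d ⊕ 74 = f9
byte 9: 7f ⊕ 20 = 5f
byte 10: d8 ⊕ 74 = ac
byte 11: 33 ⊕ 68 = 5b
byte 12: 1a ⊕ 65 = 7f

d958262e1426a97cf95fac5b7f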